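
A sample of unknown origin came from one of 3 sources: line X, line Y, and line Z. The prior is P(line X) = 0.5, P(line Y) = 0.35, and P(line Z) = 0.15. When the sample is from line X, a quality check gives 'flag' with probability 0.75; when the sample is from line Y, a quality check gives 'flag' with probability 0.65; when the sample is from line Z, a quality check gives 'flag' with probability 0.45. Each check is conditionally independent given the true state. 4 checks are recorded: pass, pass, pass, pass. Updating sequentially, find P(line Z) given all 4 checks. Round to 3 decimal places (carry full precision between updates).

Each posterior becomes the prior for the next update.
After 'pass': normaliser = 0.25·0.5000 + 0.35·0.3500 + 0.55·0.1500; P(line X) ≈ 0.3788, P(line Y) ≈ 0.3712, P(line Z) ≈ 0.2500
After 'pass': normaliser = 0.25·0.3788 + 0.35·0.3712 + 0.55·0.2500; P(line X) ≈ 0.2615, P(line Y) ≈ 0.3588, P(line Z) ≈ 0.3797
After 'pass': normaliser = 0.25·0.2615 + 0.35·0.3588 + 0.55·0.3797; P(line X) ≈ 0.1635, P(line Y) ≈ 0.3141, P(line Z) ≈ 0.5224
After 'pass': normaliser = 0.25·0.1635 + 0.35·0.3141 + 0.55·0.5224; P(line X) ≈ 0.0933, P(line Y) ≈ 0.2509, P(line Z) ≈ 0.6558

0.656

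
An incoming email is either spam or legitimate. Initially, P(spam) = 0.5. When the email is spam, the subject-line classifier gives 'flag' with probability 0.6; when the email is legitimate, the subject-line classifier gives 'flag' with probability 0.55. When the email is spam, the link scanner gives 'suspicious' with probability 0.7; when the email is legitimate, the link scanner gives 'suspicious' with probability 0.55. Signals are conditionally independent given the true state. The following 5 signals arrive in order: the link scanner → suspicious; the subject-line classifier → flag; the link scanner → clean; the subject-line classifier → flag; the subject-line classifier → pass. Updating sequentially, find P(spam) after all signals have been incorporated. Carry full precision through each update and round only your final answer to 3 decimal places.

After the link scanner='suspicious': P(spam) = 0.7·0.5000 / (0.7·0.5000 + 0.55·0.5000) ≈ 0.5600
After the subject-line classifier='flag': P(spam) = 0.6·0.5600 / (0.6·0.5600 + 0.55·0.4400) ≈ 0.5813
After the link scanner='clean': P(spam) = 0.3·0.5813 / (0.3·0.5813 + 0.45·0.4187) ≈ 0.4807
After the subject-line classifier='flag': P(spam) = 0.6·0.4807 / (0.6·0.4807 + 0.55·0.5193) ≈ 0.5024
After the subject-line classifier='pass': P(spam) = 0.4·0.5024 / (0.4·0.5024 + 0.45·0.4976) ≈ 0.4730

0.473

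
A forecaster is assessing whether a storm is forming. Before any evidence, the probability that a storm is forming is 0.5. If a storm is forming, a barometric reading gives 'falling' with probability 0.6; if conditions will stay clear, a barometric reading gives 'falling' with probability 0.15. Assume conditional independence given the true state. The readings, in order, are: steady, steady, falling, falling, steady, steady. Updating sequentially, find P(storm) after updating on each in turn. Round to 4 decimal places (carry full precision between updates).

0.4397

After 'steady': P(storm) = 0.4·0.5000 / (0.4·0.5000 + 0.85·0.5000) ≈ 0.3200
After 'steady': P(storm) = 0.4·0.3200 / (0.4·0.3200 + 0.85·0.6800) ≈ 0.1813
After 'falling': P(storm) = 0.6·0.1813 / (0.6·0.1813 + 0.15·0.8187) ≈ 0.4697
After 'falling': P(storm) = 0.6·0.4697 / (0.6·0.4697 + 0.15·0.5303) ≈ 0.7799
After 'steady': P(storm) = 0.4·0.7799 / (0.4·0.7799 + 0.85·0.2201) ≈ 0.6251
After 'steady': P(storm) = 0.4·0.6251 / (0.4·0.6251 + 0.85·0.3749) ≈ 0.4397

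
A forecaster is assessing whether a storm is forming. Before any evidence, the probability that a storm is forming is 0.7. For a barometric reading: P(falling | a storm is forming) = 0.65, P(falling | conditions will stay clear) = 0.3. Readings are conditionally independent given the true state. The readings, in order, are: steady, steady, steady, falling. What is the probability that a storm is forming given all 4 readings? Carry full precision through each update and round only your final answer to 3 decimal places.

0.387

After 'steady': P(storm) = 0.35·0.7000 / (0.35·0.7000 + 0.7·0.3000) ≈ 0.5385
After 'steady': P(storm) = 0.35·0.5385 / (0.35·0.5385 + 0.7·0.4615) ≈ 0.3684
After 'steady': P(storm) = 0.35·0.3684 / (0.35·0.3684 + 0.7·0.6316) ≈ 0.2258
After 'falling': P(storm) = 0.65·0.2258 / (0.65·0.2258 + 0.3·0.7742) ≈ 0.3872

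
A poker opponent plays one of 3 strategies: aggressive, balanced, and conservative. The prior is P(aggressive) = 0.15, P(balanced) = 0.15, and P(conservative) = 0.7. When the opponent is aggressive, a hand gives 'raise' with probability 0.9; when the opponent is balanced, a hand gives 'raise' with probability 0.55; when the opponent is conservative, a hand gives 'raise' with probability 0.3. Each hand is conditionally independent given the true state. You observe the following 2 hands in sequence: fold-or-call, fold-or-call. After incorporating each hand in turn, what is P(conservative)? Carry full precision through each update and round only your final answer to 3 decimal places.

After 'fold-or-call': normaliser = 0.1·0.1500 + 0.45·0.1500 + 0.7·0.7000; P(aggressive) ≈ 0.0262, P(balanced) ≈ 0.1179, P(conservative) ≈ 0.8559
After 'fold-or-call': normaliser = 0.1·0.0262 + 0.45·0.1179 + 0.7·0.8559; P(aggressive) ≈ 0.0040, P(balanced) ≈ 0.0810, P(conservative) ≈ 0.9150

0.915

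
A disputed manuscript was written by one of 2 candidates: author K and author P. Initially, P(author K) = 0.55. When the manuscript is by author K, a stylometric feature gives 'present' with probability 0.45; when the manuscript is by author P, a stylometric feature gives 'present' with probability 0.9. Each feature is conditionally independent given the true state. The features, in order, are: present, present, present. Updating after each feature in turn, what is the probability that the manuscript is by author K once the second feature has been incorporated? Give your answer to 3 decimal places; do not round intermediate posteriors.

After 'present': P(author K) = 0.45·0.5500 / (0.45·0.5500 + 0.9·0.4500) ≈ 0.3793
After 'present': P(author K) = 0.45·0.3793 / (0.45·0.3793 + 0.9·0.6207) ≈ 0.2340

0.234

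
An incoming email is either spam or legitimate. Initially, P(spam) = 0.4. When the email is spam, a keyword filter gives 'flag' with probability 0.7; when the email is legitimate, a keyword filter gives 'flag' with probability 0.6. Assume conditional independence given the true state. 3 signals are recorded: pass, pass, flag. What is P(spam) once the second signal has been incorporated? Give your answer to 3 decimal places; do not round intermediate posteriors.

0.273

After 'pass': P(spam) = 0.3·0.4000 / (0.3·0.4000 + 0.4·0.6000) ≈ 0.3333
After 'pass': P(spam) = 0.3·0.3333 / (0.3·0.3333 + 0.4·0.6667) ≈ 0.2727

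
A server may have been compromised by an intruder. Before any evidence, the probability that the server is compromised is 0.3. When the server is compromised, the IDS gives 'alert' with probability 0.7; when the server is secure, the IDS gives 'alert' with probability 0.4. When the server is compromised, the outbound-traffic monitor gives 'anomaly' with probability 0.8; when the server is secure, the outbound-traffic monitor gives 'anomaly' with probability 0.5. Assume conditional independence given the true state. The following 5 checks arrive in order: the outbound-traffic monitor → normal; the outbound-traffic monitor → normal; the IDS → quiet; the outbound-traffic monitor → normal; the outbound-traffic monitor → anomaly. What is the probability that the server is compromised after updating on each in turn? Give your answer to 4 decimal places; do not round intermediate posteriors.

0.0215

Apply Bayes' rule sequentially, carrying P(compromised) forward.
After the outbound-traffic monitor='normal': P(compromised) = 0.2·0.3000 / (0.2·0.3000 + 0.5·0.7000) ≈ 0.1463
After the outbound-traffic monitor='normal': P(compromised) = 0.2·0.1463 / (0.2·0.1463 + 0.5·0.8537) ≈ 0.0642
After the IDS='quiet': P(compromised) = 0.3·0.0642 / (0.3·0.0642 + 0.6·0.9358) ≈ 0.0331
After the outbound-traffic monitor='normal': P(compromised) = 0.2·0.0331 / (0.2·0.0331 + 0.5·0.9669) ≈ 0.0135
After the outbound-traffic monitor='anomaly': P(compromised) = 0.8·0.0135 / (0.8·0.0135 + 0.5·0.9865) ≈ 0.0215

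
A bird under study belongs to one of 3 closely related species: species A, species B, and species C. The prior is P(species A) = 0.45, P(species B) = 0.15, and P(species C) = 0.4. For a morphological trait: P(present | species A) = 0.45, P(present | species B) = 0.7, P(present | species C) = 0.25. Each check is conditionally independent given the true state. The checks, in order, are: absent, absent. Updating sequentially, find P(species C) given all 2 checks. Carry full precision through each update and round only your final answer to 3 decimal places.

0.601

After 'absent': normaliser = 0.55·0.4500 + 0.3·0.1500 + 0.75·0.4000; P(species A) ≈ 0.4177, P(species B) ≈ 0.0759, P(species C) ≈ 0.5063
After 'absent': normaliser = 0.55·0.4177 + 0.3·0.0759 + 0.75·0.5063; P(species A) ≈ 0.3634, P(species B) ≈ 0.0360, P(species C) ≈ 0.6006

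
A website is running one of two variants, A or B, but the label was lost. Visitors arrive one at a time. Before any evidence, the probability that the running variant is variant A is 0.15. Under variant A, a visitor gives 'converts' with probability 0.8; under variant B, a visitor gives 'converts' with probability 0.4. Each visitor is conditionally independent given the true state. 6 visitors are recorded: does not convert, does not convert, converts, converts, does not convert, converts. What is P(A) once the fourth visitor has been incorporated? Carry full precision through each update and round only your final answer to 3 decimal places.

After 'does not convert': P(A) = 0.2·0.1500 / (0.2·0.1500 + 0.6·0.8500) ≈ 0.0556
After 'does not convert': P(A) = 0.2·0.0556 / (0.2·0.0556 + 0.6·0.9444) ≈ 0.0192
After 'converts': P(A) = 0.8·0.0192 / (0.8·0.0192 + 0.4·0.9808) ≈ 0.0377
After 'converts': P(A) = 0.8·0.0377 / (0.8·0.0377 + 0.4·0.9623) ≈ 0.0727

0.073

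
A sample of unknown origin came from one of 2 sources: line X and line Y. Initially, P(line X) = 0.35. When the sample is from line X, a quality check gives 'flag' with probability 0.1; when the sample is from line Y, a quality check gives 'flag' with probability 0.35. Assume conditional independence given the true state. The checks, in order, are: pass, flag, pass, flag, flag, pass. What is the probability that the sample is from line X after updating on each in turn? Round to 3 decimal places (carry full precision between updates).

0.032

After 'pass': P(line X) = 0.9·0.3500 / (0.9·0.3500 + 0.65·0.6500) ≈ 0.4271
After 'flag': P(line X) = 0.1·0.4271 / (0.1·0.4271 + 0.35·0.5729) ≈ 0.1756
After 'pass': P(line X) = 0.9·0.1756 / (0.9·0.1756 + 0.65·0.8244) ≈ 0.2278
After 'flag': P(line X) = 0.1·0.2278 / (0.1·0.2278 + 0.35·0.7722) ≈ 0.0777
After 'flag': P(line X) = 0.1·0.0777 / (0.1·0.0777 + 0.35·0.9223) ≈ 0.0235
After 'pass': P(line X) = 0.9·0.0235 / (0.9·0.0235 + 0.65·0.9765) ≈ 0.0323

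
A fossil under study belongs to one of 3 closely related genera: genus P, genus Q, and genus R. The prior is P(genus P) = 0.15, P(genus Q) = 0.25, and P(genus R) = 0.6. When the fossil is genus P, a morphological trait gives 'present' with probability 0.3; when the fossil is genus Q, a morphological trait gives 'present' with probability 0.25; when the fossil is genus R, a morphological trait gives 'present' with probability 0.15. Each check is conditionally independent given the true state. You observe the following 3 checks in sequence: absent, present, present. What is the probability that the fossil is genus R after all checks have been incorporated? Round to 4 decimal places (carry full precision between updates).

After 'absent': normaliser = 0.7·0.1500 + 0.75·0.2500 + 0.85·0.6000; P(genus P) ≈ 0.1308, P(genus Q) ≈ 0.2336, P(genus R) ≈ 0.6355
After 'present': normaliser = 0.3·0.1308 + 0.25·0.2336 + 0.15·0.6355; P(genus P) ≈ 0.2034, P(genus Q) ≈ 0.3027, P(genus R) ≈ 0.4939
After 'present': normaliser = 0.3·0.2034 + 0.25·0.3027 + 0.15·0.4939; P(genus P) ≈ 0.2895, P(genus Q) ≈ 0.3590, P(genus R) ≈ 0.3515

0.3515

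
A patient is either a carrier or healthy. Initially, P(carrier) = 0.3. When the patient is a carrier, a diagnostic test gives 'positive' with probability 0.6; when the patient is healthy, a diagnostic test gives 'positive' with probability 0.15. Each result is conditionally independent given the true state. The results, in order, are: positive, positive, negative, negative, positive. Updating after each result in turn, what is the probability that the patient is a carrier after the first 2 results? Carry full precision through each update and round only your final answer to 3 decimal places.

0.873

After 'positive': P(carrier) = 0.6·0.3000 / (0.6·0.3000 + 0.15·0.7000) ≈ 0.6316
After 'positive': P(carrier) = 0.6·0.6316 / (0.6·0.6316 + 0.15·0.3684) ≈ 0.8727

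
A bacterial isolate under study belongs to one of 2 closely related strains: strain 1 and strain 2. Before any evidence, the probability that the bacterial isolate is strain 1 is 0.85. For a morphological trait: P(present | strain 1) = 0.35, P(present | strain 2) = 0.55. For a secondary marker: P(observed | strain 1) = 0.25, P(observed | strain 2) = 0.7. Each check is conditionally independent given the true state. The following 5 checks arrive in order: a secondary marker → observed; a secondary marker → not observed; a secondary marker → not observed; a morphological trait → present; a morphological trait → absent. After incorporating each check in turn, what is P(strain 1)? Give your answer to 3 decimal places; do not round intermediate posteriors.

0.921

After a secondary marker='observed': P(strain 1) = 0.25·0.8500 / (0.25·0.8500 + 0.7·0.1500) ≈ 0.6693
After a secondary marker='not observed': P(strain 1) = 0.75·0.6693 / (0.75·0.6693 + 0.3·0.3307) ≈ 0.8350
After a secondary marker='not observed': P(strain 1) = 0.75·0.8350 / (0.75·0.8350 + 0.3·0.1650) ≈ 0.9267
After a morphological trait='present': P(strain 1) = 0.35·0.9267 / (0.35·0.9267 + 0.55·0.0733) ≈ 0.8895
After a morphological trait='absent': P(strain 1) = 0.65·0.8895 / (0.65·0.8895 + 0.45·0.1105) ≈ 0.9208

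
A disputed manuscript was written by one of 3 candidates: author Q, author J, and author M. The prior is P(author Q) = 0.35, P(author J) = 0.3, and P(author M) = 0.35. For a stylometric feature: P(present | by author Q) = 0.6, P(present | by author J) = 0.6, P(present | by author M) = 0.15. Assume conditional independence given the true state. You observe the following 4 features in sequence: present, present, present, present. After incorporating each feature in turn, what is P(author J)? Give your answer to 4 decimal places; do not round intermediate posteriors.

Apply Bayes' rule sequentially, carrying P(author J) forward.
After 'present': normaliser = 0.6·0.3500 + 0.6·0.3000 + 0.15·0.3500; P(author Q) ≈ 0.4746, P(author J) ≈ 0.4068, P(author M) ≈ 0.1186
After 'present': normaliser = 0.6·0.4746 + 0.6·0.4068 + 0.15·0.1186; P(author Q) ≈ 0.5209, P(author J) ≈ 0.4465, P(author M) ≈ 0.0326
After 'present': normaliser = 0.6·0.5209 + 0.6·0.4465 + 0.15·0.0326; P(author Q) ≈ 0.5340, P(author J) ≈ 0.4577, P(author M) ≈ 0.0083
After 'present': normaliser = 0.6·0.5340 + 0.6·0.4577 + 0.15·0.0083; P(author Q) ≈ 0.5373, P(author J) ≈ 0.4606, P(author M) ≈ 0.0021

0.4606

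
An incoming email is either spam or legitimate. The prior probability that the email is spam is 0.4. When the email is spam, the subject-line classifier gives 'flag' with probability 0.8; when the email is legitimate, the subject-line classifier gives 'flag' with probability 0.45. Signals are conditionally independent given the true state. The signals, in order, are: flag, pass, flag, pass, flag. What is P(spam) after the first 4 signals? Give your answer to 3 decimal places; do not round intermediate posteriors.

Each posterior becomes the prior for the next update.
After 'flag': P(spam) = 0.8·0.4000 / (0.8·0.4000 + 0.45·0.6000) ≈ 0.5424
After 'pass': P(spam) = 0.2·0.5424 / (0.2·0.5424 + 0.55·0.4576) ≈ 0.3012
After 'flag': P(spam) = 0.8·0.3012 / (0.8·0.3012 + 0.45·0.6988) ≈ 0.4338
After 'pass': P(spam) = 0.2·0.4338 / (0.2·0.4338 + 0.55·0.5662) ≈ 0.2179

0.218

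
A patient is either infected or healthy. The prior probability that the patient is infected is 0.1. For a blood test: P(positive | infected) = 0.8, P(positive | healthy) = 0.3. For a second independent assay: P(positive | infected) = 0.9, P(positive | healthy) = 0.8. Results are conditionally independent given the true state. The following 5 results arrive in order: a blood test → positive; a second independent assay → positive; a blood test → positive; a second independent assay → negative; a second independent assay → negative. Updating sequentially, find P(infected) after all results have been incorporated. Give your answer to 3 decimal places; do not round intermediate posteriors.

After a blood test='positive': P(infected) = 0.8·0.1000 / (0.8·0.1000 + 0.3·0.9000) ≈ 0.2286
After a second independent assay='positive': P(infected) = 0.9·0.2286 / (0.9·0.2286 + 0.8·0.7714) ≈ 0.2500
After a blood test='positive': P(infected) = 0.8·0.2500 / (0.8·0.2500 + 0.3·0.7500) ≈ 0.4706
After a second independent assay='negative': P(infected) = 0.1·0.4706 / (0.1·0.4706 + 0.2·0.5294) ≈ 0.3077
After a second independent assay='negative': P(infected) = 0.1·0.3077 / (0.1·0.3077 + 0.2·0.6923) ≈ 0.1818

0.182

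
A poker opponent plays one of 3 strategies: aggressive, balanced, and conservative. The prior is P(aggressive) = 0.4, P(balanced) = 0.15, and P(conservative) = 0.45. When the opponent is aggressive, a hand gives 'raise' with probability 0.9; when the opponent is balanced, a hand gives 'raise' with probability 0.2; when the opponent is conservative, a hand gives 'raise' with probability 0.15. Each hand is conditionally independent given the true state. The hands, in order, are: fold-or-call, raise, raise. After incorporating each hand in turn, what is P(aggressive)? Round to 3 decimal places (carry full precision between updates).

After 'fold-or-call': normaliser = 0.1·0.4000 + 0.8·0.1500 + 0.85·0.4500; P(aggressive) ≈ 0.0737, P(balanced) ≈ 0.2212, P(conservative) ≈ 0.7051
After 'raise': normaliser = 0.9·0.0737 + 0.2·0.2212 + 0.15·0.7051; P(aggressive) ≈ 0.3067, P(balanced) ≈ 0.2045, P(conservative) ≈ 0.4888
After 'raise': normaliser = 0.9·0.3067 + 0.2·0.2045 + 0.15·0.4888; P(aggressive) ≈ 0.7073, P(balanced) ≈ 0.1048, P(conservative) ≈ 0.1879

0.707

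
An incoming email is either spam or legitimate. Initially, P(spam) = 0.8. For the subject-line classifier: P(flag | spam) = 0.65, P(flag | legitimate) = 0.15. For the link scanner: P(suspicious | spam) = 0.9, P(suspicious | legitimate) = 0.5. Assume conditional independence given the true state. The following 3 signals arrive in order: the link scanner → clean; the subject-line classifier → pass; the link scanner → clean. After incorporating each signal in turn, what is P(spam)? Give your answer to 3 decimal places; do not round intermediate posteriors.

After the link scanner='clean': P(spam) = 0.1·0.8000 / (0.1·0.8000 + 0.5·0.2000) ≈ 0.4444
After the subject-line classifier='pass': P(spam) = 0.35·0.4444 / (0.35·0.4444 + 0.85·0.5556) ≈ 0.2478
After the link scanner='clean': P(spam) = 0.1·0.2478 / (0.1·0.2478 + 0.5·0.7522) ≈ 0.0618

0.062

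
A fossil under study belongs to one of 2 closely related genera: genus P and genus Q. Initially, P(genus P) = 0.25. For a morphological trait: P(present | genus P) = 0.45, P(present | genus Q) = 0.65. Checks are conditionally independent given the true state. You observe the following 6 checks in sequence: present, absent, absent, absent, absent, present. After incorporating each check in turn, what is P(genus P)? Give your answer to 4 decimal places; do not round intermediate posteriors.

After 'present': P(genus P) = 0.45·0.2500 / (0.45·0.2500 + 0.65·0.7500) ≈ 0.1875
After 'absent': P(genus P) = 0.55·0.1875 / (0.55·0.1875 + 0.35·0.8125) ≈ 0.2661
After 'absent': P(genus P) = 0.55·0.2661 / (0.55·0.2661 + 0.35·0.7339) ≈ 0.3630
After 'absent': P(genus P) = 0.55·0.3630 / (0.55·0.3630 + 0.35·0.6370) ≈ 0.4724
After 'absent': P(genus P) = 0.55·0.4724 / (0.55·0.4724 + 0.35·0.5276) ≈ 0.5846
After 'present': P(genus P) = 0.45·0.5846 / (0.45·0.5846 + 0.65·0.4154) ≈ 0.4935

0.4935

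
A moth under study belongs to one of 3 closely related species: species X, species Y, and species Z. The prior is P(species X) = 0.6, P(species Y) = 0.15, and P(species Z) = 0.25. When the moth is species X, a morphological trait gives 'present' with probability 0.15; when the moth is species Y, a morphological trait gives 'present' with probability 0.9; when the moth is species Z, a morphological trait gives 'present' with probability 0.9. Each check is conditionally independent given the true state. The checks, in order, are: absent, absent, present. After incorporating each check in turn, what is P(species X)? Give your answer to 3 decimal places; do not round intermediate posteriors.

Apply Bayes' rule sequentially, carrying P(species X) forward.
After 'absent': normaliser = 0.85·0.6000 + 0.1·0.1500 + 0.1·0.2500; P(species X) ≈ 0.9273, P(species Y) ≈ 0.0273, P(species Z) ≈ 0.0455
After 'absent': normaliser = 0.85·0.9273 + 0.1·0.0273 + 0.1·0.0455; P(species X) ≈ 0.9909, P(species Y) ≈ 0.0034, P(species Z) ≈ 0.0057
After 'present': normaliser = 0.15·0.9909 + 0.9·0.0034 + 0.9·0.0057; P(species X) ≈ 0.9475, P(species Y) ≈ 0.0197, P(species Z) ≈ 0.0328

0.948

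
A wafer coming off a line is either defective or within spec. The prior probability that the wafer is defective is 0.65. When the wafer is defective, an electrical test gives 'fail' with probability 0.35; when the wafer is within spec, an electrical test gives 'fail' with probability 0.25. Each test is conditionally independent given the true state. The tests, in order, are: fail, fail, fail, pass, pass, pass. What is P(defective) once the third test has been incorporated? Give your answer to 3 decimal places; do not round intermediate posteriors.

0.836

After 'fail': P(defective) = 0.35·0.6500 / (0.35·0.6500 + 0.25·0.3500) ≈ 0.7222
After 'fail': P(defective) = 0.35·0.7222 / (0.35·0.7222 + 0.25·0.2778) ≈ 0.7845
After 'fail': P(defective) = 0.35·0.7845 / (0.35·0.7845 + 0.25·0.2155) ≈ 0.8360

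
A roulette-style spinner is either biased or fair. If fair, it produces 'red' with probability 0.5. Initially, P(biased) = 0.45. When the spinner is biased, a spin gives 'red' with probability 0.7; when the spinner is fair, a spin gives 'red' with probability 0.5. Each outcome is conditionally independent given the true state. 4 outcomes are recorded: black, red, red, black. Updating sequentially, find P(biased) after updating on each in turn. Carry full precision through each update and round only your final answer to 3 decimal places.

0.366

After 'black': P(biased) = 0.3·0.4500 / (0.3·0.4500 + 0.5·0.5500) ≈ 0.3293
After 'red': P(biased) = 0.7·0.3293 / (0.7·0.3293 + 0.5·0.6707) ≈ 0.4073
After 'red': P(biased) = 0.7·0.4073 / (0.7·0.4073 + 0.5·0.5927) ≈ 0.4904
After 'black': P(biased) = 0.3·0.4904 / (0.3·0.4904 + 0.5·0.5096) ≈ 0.3660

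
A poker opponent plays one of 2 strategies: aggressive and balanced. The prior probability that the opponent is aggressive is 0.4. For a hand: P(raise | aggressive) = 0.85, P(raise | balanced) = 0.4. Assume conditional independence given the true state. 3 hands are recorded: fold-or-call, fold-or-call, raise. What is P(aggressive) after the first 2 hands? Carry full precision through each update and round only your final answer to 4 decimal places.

After 'fold-or-call': P(aggressive) = 0.15·0.4000 / (0.15·0.4000 + 0.6·0.6000) ≈ 0.1429
After 'fold-or-call': P(aggressive) = 0.15·0.1429 / (0.15·0.1429 + 0.6·0.8571) ≈ 0.0400

0.0400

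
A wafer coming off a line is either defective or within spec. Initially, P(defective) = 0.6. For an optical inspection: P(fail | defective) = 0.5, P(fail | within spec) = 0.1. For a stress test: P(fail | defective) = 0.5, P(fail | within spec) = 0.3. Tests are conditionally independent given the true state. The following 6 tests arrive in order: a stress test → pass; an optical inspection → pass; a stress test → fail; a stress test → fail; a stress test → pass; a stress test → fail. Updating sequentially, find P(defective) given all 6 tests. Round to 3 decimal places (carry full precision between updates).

After a stress test='pass': P(defective) = 0.5·0.6000 / (0.5·0.6000 + 0.7·0.4000) ≈ 0.5172
After an optical inspection='pass': P(defective) = 0.5·0.5172 / (0.5·0.5172 + 0.9·0.4828) ≈ 0.3731
After a stress test='fail': P(defective) = 0.5·0.3731 / (0.5·0.3731 + 0.3·0.6269) ≈ 0.4980
After a stress test='fail': P(defective) = 0.5·0.4980 / (0.5·0.4980 + 0.3·0.5020) ≈ 0.6231
After a stress test='pass': P(defective) = 0.5·0.6231 / (0.5·0.6231 + 0.7·0.3769) ≈ 0.5415
After a stress test='fail': P(defective) = 0.5·0.5415 / (0.5·0.5415 + 0.3·0.4585) ≈ 0.6631

0.663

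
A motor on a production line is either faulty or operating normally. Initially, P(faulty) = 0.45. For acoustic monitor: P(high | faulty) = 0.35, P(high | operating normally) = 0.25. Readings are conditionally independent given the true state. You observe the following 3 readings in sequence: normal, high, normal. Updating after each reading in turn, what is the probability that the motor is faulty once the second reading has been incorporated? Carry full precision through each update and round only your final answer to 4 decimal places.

0.4982

Apply Bayes' rule sequentially, carrying P(faulty) forward.
After 'normal': P(faulty) = 0.65·0.4500 / (0.65·0.4500 + 0.75·0.5500) ≈ 0.4149
After 'high': P(faulty) = 0.35·0.4149 / (0.35·0.4149 + 0.25·0.5851) ≈ 0.4982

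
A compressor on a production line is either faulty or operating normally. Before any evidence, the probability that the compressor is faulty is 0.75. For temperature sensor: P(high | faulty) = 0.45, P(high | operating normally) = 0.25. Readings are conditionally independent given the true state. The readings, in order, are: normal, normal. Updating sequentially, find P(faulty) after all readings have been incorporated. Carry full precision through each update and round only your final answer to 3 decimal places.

0.617

After 'normal': P(faulty) = 0.55·0.7500 / (0.55·0.7500 + 0.75·0.2500) ≈ 0.6875
After 'normal': P(faulty) = 0.55·0.6875 / (0.55·0.6875 + 0.75·0.3125) ≈ 0.6173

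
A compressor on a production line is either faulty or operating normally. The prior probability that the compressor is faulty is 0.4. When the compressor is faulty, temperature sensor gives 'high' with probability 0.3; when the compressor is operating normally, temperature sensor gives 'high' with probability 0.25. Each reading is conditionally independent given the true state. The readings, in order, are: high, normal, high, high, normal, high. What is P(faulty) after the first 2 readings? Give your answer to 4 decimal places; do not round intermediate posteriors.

0.4275

Each posterior becomes the prior for the next update.
After 'high': P(faulty) = 0.3·0.4000 / (0.3·0.4000 + 0.25·0.6000) ≈ 0.4444
After 'normal': P(faulty) = 0.7·0.4444 / (0.7·0.4444 + 0.75·0.5556) ≈ 0.4275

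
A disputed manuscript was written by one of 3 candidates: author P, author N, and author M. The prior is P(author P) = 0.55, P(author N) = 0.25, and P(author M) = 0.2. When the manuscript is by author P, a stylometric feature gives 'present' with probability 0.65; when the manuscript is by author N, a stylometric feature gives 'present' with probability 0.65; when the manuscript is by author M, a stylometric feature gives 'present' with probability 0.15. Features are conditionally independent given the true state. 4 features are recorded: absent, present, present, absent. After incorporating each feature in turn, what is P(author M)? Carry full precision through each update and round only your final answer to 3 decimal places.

Apply Bayes' rule sequentially, carrying P(author M) forward.
After 'absent': normaliser = 0.35·0.5500 + 0.35·0.2500 + 0.85·0.2000; P(author P) ≈ 0.4278, P(author N) ≈ 0.1944, P(author M) ≈ 0.3778
After 'present': normaliser = 0.65·0.4278 + 0.65·0.1944 + 0.15·0.3778; P(author P) ≈ 0.6030, P(author N) ≈ 0.2741, P(author M) ≈ 0.1229
After 'present': normaliser = 0.65·0.6030 + 0.65·0.2741 + 0.15·0.1229; P(author P) ≈ 0.6660, P(author N) ≈ 0.3027, P(author M) ≈ 0.0313
After 'absent': normaliser = 0.35·0.6660 + 0.35·0.3027 + 0.85·0.0313; P(author P) ≈ 0.6374, P(author N) ≈ 0.2897, P(author M) ≈ 0.0728

0.073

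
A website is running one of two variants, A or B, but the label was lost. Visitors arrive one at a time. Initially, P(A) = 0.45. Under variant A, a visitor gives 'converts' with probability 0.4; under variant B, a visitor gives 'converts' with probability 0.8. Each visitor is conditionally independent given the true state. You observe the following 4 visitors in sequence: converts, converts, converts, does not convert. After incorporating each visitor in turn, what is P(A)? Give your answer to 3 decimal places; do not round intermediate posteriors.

0.235

After 'converts': P(A) = 0.4·0.4500 / (0.4·0.4500 + 0.8·0.5500) ≈ 0.2903
After 'converts': P(A) = 0.4·0.2903 / (0.4·0.2903 + 0.8·0.7097) ≈ 0.1698
After 'converts': P(A) = 0.4·0.1698 / (0.4·0.1698 + 0.8·0.8302) ≈ 0.0928
After 'does not convert': P(A) = 0.6·0.0928 / (0.6·0.0928 + 0.2·0.9072) ≈ 0.2348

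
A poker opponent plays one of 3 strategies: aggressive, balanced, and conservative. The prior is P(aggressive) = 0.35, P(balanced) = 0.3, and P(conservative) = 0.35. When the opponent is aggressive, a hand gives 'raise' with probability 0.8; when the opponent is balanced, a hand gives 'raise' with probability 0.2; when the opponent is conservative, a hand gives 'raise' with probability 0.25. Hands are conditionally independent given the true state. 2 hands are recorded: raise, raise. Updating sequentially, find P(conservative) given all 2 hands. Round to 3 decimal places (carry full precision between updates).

After 'raise': normaliser = 0.8·0.3500 + 0.2·0.3000 + 0.25·0.3500; P(aggressive) ≈ 0.6550, P(balanced) ≈ 0.1404, P(conservative) ≈ 0.2047
After 'raise': normaliser = 0.8·0.6550 + 0.2·0.1404 + 0.25·0.2047; P(aggressive) ≈ 0.8686, P(balanced) ≈ 0.0465, P(conservative) ≈ 0.0848

0.085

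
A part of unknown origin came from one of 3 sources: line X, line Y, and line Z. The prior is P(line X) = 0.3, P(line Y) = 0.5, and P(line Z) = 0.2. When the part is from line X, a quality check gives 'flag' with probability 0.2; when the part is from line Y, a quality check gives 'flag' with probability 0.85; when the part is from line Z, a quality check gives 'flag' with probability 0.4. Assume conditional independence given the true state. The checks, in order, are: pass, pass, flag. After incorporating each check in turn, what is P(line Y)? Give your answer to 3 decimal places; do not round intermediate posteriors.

0.125

Each posterior becomes the prior for the next update.
After 'pass': normaliser = 0.8·0.3000 + 0.15·0.5000 + 0.6·0.2000; P(line X) ≈ 0.5517, P(line Y) ≈ 0.1724, P(line Z) ≈ 0.2759
After 'pass': normaliser = 0.8·0.5517 + 0.15·0.1724 + 0.6·0.2759; P(line X) ≈ 0.6975, P(line Y) ≈ 0.0409, P(line Z) ≈ 0.2616
After 'flag': normaliser = 0.2·0.6975 + 0.85·0.0409 + 0.4·0.2616; P(line X) ≈ 0.5002, P(line Y) ≈ 0.1246, P(line Z) ≈ 0.3752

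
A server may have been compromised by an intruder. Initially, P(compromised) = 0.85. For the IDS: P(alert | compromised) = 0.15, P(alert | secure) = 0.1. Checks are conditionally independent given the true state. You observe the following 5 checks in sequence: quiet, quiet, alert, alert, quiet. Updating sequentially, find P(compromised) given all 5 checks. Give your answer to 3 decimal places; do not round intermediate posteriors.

0.915

Each posterior becomes the prior for the next update.
After 'quiet': P(compromised) = 0.85·0.8500 / (0.85·0.8500 + 0.9·0.1500) ≈ 0.8426
After 'quiet': P(compromised) = 0.85·0.8426 / (0.85·0.8426 + 0.9·0.1574) ≈ 0.8348
After 'alert': P(compromised) = 0.15·0.8348 / (0.15·0.8348 + 0.1·0.1652) ≈ 0.8835
After 'alert': P(compromised) = 0.15·0.8835 / (0.15·0.8835 + 0.1·0.1165) ≈ 0.9192
After 'quiet': P(compromised) = 0.85·0.9192 / (0.85·0.9192 + 0.9·0.0808) ≈ 0.9148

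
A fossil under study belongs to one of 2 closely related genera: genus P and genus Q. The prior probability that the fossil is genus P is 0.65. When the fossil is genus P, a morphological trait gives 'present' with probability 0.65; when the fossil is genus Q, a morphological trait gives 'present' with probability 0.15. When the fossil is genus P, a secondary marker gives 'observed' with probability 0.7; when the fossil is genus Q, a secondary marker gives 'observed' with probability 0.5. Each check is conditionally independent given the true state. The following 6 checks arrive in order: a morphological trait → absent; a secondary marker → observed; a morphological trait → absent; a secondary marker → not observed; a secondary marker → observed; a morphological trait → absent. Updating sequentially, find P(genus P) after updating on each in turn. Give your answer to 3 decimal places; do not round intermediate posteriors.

After a morphological trait='absent': P(genus P) = 0.35·0.6500 / (0.35·0.6500 + 0.85·0.3500) ≈ 0.4333
After a secondary marker='observed': P(genus P) = 0.7·0.4333 / (0.7·0.4333 + 0.5·0.5667) ≈ 0.5170
After a morphological trait='absent': P(genus P) = 0.35·0.5170 / (0.35·0.5170 + 0.85·0.4830) ≈ 0.3060
After a secondary marker='not observed': P(genus P) = 0.3·0.3060 / (0.3·0.3060 + 0.5·0.6940) ≈ 0.2092
After a secondary marker='observed': P(genus P) = 0.7·0.2092 / (0.7·0.2092 + 0.5·0.7908) ≈ 0.2702
After a morphological trait='absent': P(genus P) = 0.35·0.2702 / (0.35·0.2702 + 0.85·0.7298) ≈ 0.1323

0.132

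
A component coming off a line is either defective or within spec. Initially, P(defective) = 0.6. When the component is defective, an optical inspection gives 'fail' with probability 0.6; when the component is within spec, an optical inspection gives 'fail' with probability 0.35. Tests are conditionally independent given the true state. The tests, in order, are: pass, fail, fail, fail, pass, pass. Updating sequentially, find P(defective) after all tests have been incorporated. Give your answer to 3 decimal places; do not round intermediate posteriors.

Each posterior becomes the prior for the next update.
After 'pass': P(defective) = 0.4·0.6000 / (0.4·0.6000 + 0.65·0.4000) ≈ 0.4800
After 'fail': P(defective) = 0.6·0.4800 / (0.6·0.4800 + 0.35·0.5200) ≈ 0.6128
After 'fail': P(defective) = 0.6·0.6128 / (0.6·0.6128 + 0.35·0.3872) ≈ 0.7307
After 'fail': P(defective) = 0.6·0.7307 / (0.6·0.7307 + 0.35·0.2693) ≈ 0.8230
After 'pass': P(defective) = 0.4·0.8230 / (0.4·0.8230 + 0.65·0.1770) ≈ 0.7411
After 'pass': P(defective) = 0.4·0.7411 / (0.4·0.7411 + 0.65·0.2589) ≈ 0.6378

0.638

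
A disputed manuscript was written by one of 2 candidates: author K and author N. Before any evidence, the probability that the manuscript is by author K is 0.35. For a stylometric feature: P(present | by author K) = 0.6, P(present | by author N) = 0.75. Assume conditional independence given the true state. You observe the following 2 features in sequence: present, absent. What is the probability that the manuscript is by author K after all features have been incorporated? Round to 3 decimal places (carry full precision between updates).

Apply Bayes' rule sequentially, carrying P(author K) forward.
After 'present': P(author K) = 0.6·0.3500 / (0.6·0.3500 + 0.75·0.6500) ≈ 0.3011
After 'absent': P(author K) = 0.4·0.3011 / (0.4·0.3011 + 0.25·0.6989) ≈ 0.4080

0.408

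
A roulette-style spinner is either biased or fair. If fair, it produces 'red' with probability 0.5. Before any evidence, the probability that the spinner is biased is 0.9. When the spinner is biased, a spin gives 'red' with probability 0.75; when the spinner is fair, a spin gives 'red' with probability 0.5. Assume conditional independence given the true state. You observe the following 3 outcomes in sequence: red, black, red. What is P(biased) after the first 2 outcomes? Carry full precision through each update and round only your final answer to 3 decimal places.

0.871

After 'red': P(biased) = 0.75·0.9000 / (0.75·0.9000 + 0.5·0.1000) ≈ 0.9310
After 'black': P(biased) = 0.25·0.9310 / (0.25·0.9310 + 0.5·0.0690) ≈ 0.8710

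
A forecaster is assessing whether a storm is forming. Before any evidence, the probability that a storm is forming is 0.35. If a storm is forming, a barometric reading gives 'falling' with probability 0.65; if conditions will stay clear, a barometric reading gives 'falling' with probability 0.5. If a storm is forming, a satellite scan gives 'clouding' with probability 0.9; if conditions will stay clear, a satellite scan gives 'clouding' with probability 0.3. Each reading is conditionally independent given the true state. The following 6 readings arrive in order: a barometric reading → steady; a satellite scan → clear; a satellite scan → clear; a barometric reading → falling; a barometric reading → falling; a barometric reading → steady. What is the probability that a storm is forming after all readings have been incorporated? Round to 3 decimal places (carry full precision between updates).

0.009

After a barometric reading='steady': P(storm) = 0.35·0.3500 / (0.35·0.3500 + 0.5·0.6500) ≈ 0.2737
After a satellite scan='clear': P(storm) = 0.1·0.2737 / (0.1·0.2737 + 0.7·0.7263) ≈ 0.0511
After a satellite scan='clear': P(storm) = 0.1·0.0511 / (0.1·0.0511 + 0.7·0.9489) ≈ 0.0076
After a barometric reading='falling': P(storm) = 0.65·0.0076 / (0.65·0.0076 + 0.5·0.9924) ≈ 0.0099
After a barometric reading='falling': P(storm) = 0.65·0.0099 / (0.65·0.0099 + 0.5·0.9901) ≈ 0.0128
After a barometric reading='steady': P(storm) = 0.35·0.0128 / (0.35·0.0128 + 0.5·0.9872) ≈ 0.0090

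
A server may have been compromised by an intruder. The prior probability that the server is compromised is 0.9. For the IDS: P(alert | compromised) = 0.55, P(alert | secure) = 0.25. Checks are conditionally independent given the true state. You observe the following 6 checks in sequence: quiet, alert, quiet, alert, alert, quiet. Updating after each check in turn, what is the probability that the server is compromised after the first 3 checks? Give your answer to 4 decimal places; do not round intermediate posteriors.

0.8770

After 'quiet': P(compromised) = 0.45·0.9000 / (0.45·0.9000 + 0.75·0.1000) ≈ 0.8438
After 'alert': P(compromised) = 0.55·0.8438 / (0.55·0.8438 + 0.25·0.1562) ≈ 0.9224
After 'quiet': P(compromised) = 0.45·0.9224 / (0.45·0.9224 + 0.75·0.0776) ≈ 0.8770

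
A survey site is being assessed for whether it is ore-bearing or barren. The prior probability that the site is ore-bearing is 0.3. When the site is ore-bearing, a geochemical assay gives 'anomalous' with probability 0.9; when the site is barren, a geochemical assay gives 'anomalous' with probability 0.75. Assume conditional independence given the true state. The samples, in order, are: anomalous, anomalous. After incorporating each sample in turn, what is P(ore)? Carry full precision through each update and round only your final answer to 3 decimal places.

0.382

After 'anomalous': P(ore) = 0.9·0.3000 / (0.9·0.3000 + 0.75·0.7000) ≈ 0.3396
After 'anomalous': P(ore) = 0.9·0.3396 / (0.9·0.3396 + 0.75·0.6604) ≈ 0.3816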